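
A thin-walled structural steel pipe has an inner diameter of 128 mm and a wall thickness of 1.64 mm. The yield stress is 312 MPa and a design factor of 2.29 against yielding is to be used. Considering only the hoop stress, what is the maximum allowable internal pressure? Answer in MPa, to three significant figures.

p_allow = 3.49 MPa

σ_allow = 312/2.29 = 136.2 MPa.
σ_h = pD/(2t) → p_allow = 2σ_allow t/D = 2×136.2×1.64/128 = 3.491 MPa.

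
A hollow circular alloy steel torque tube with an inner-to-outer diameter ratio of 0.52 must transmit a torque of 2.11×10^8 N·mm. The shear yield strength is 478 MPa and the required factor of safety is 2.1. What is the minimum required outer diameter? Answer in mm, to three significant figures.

d_o = 172 mm

τ_allow = 478/2.1 = 227.6 MPa.
For a hollow shaft τ = 16T/[πd_o³(1−k⁴)] with k = 0.52, so 1−k⁴ = 0.9269.
d_o³ = 16T/[π τ_allow (1−k⁴)] = 16×2.1100×10^8/(π×227.6×0.9269) = 5.094×10^6 mm³.
d_o = 172.1 mm.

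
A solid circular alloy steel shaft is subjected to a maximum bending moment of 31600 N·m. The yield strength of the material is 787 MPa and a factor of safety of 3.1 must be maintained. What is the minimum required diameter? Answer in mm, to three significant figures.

d = 108 mm

σ_allow = 787/3.1 = 253.9 MPa.
For a solid circular section σ = 32M/(πd³), so d³ = 32M/(π σ_allow) = 32×3.1600×10^7/(π×253.9) = 1.268×10^6 mm³.
d = 108.2 mm.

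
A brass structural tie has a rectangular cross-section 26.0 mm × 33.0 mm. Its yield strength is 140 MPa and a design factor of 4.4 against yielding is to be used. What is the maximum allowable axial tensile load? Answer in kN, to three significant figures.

F_allow = 27.3 kN

σ_allow = 140/4.4 = 31.82 MPa.
A = 26.0×33.0 = 858.0 mm².
F_allow = σ_allow × A = 31.82×858.0 = 27300 N.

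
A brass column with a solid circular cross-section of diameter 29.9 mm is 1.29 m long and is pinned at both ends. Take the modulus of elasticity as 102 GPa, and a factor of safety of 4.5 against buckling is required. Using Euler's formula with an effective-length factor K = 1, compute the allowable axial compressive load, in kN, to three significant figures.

I = πd⁴/64 = π×29.9⁴/64 = 39230 mm⁴.
Effective length L_e = KL = 1×1.29 m = 1290 mm.
Euler critical load P_cr = π²EI/L_e² = π²×102000×39230/1290² = 23730 N.
P_allow = P_cr/n = 23730/4.5 = 5274 N.

P_allow = 5.27 kN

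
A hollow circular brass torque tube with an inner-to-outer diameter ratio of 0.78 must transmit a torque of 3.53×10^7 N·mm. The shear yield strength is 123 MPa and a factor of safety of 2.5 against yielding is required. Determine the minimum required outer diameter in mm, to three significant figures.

d_o = 180 mm

τ_allow = 123/2.5 = 49.20 MPa.
For a hollow shaft τ = 16T/[πd_o³(1−k⁴)] with k = 0.78, so 1−k⁴ = 0.6298.
d_o³ = 16T/[π τ_allow (1−k⁴)] = 16×3.5300×10^7/(π×49.20×0.6298) = 5.802×10^6 mm³.
d_o = 179.7 mm.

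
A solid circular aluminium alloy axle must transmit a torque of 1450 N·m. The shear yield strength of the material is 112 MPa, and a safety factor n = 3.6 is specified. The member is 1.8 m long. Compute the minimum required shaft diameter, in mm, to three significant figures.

d = 61.9 mm

Allowable shear stress τ_allow = 112/3.6 = 31.11 MPa.
For a solid shaft τ = 16T/(πd³), so d³ = 16T/(π τ_allow) = 16×1450000/(π×31.11) = 237400 mm³.
d = (237400)^(1/3) = 61.92 mm.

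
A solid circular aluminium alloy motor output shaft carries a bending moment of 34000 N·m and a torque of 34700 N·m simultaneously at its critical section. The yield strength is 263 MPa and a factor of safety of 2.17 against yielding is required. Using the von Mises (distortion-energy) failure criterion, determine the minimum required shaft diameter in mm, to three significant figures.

d = 156 mm

σ_allow = σ_y/n = 263/2.17 = 121.2 MPa.
For a solid shaft σ_b = 32M/(πd³) and τ = 16T/(πd³), so the von Mises stress is σ' = (16/πd³)·√(4M²+3T²).
√(4M²+3T²) = √(4×(3.400×10^7)² + 3×(3.470×10^7)²) = 9.075×10^7 N·mm.
d³ = 16×9.075×10^7/(π×121.2) = 3.814×10^6 mm³.
d = 156.2 mm.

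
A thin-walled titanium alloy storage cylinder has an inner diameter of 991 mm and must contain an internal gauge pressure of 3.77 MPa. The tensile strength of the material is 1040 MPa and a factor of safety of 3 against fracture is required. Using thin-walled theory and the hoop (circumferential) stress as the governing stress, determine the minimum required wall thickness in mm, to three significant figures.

t = 5.39 mm

σ_allow = 1040/3 = 346.7 MPa.
Hoop stress σ_h = pD/(2t), so t = pD/(2σ_allow) = 3.77×991/(2×346.7) = 5.389 mm.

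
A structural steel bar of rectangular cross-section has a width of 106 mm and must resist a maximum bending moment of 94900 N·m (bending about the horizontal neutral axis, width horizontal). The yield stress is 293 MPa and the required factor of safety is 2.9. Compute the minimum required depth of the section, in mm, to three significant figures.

h = 231 mm

σ_allow = 293/2.9 = 101.0 MPa.
For a rectangular section σ = 6M/(bh²), so h² = 6M/(b σ_allow) = 6×9.4900×10^7/(106×101.0) = 53170 mm².
h = 230.6 mm.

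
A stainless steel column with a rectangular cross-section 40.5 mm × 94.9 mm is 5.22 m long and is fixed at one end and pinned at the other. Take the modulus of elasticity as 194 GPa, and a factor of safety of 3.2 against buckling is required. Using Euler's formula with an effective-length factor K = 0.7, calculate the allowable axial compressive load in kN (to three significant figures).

P_allow = 23.5 kN

Buckling occurs about the weak axis: I_min = h·b³/12 = 94.9×40.5³/12 = 525400 mm⁴ (b = 40.5 mm is the smaller dimension).
Effective length L_e = KL = 0.7×5.22 m = 3654 mm.
Euler critical load P_cr = π²EI/L_e² = π²×194000×525400/3654² = 75340 N.
P_allow = P_cr/n = 75340/3.2 = 23540 N.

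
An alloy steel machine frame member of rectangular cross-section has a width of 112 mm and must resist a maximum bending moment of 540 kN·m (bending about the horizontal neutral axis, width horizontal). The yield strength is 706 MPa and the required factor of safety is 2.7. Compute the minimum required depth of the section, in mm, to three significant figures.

σ_allow = 706/2.7 = 261.5 MPa.
For a rectangular section σ = 6M/(bh²), so h² = 6M/(b σ_allow) = 6×5.4000×10^8/(112×261.5) = 110600 mm².
h = 332.6 mm.

h = 333 mm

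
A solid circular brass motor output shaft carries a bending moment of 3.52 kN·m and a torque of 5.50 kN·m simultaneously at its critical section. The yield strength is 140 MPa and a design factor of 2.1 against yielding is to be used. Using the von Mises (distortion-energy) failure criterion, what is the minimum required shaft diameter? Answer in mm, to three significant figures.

d = 96.7 mm

σ_allow = σ_y/n = 140/2.1 = 66.67 MPa.
For a solid shaft σ_b = 32M/(πd³) and τ = 16T/(πd³), so the von Mises stress is σ' = (16/πd³)·√(4M²+3T²).
√(4M²+3T²) = √(4×(3.520×10^6)² + 3×(5.500×10^6)²) = 1.185×10^7 N·mm.
d³ = 16×1.185×10^7/(π×66.67) = 904900 mm³.
d = 96.72 mm.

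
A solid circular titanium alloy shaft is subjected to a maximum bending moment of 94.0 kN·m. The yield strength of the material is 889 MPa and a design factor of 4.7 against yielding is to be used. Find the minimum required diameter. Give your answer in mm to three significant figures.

σ_allow = 889/4.7 = 189.1 MPa.
For a solid circular section σ = 32M/(πd³), so d³ = 32M/(π σ_allow) = 32×9.4000×10^7/(π×189.1) = 5.062×10^6 mm³.
d = 171.7 mm.

d = 172 mm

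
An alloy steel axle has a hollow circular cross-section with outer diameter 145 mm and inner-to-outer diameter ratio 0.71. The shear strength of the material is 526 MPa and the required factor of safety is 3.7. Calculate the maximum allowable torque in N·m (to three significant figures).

T_allow = 63500 N·m

τ_allow = 526/3.7 = 142.2 MPa.
For a hollow shaft T_allow = τ_allow·πd_o³(1−k⁴)/16 with 1−k⁴ = 0.7459, so πd_o³(1−k⁴)/16 = 446500 mm³.
T_allow = 142.2×446500 = 6.347×10^7 N·mm = 63470 N·m.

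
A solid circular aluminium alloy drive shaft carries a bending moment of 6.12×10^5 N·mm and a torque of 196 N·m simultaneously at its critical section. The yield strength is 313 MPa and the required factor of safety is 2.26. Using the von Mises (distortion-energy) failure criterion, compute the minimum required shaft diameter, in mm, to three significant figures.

σ_allow = σ_y/n = 313/2.26 = 138.5 MPa.
For a solid shaft σ_b = 32M/(πd³) and τ = 16T/(πd³), so the von Mises stress is σ' = (16/πd³)·√(4M²+3T²).
√(4M²+3T²) = √(4×(612000)² + 3×(196000)²) = 1.270×10^6 N·mm.
d³ = 16×1.270×10^6/(π×138.5) = 46710 mm³.
d = 36.01 mm.

d = 36.0 mm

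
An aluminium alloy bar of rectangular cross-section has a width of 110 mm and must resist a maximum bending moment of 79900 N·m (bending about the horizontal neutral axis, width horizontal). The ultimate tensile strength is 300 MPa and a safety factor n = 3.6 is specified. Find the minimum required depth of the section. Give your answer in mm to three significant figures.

h = 229 mm

σ_allow = 300/3.6 = 83.33 MPa.
For a rectangular section σ = 6M/(bh²), so h² = 6M/(b σ_allow) = 6×7.9900×10^7/(110×83.33) = 52300 mm².
h = 228.7 mm.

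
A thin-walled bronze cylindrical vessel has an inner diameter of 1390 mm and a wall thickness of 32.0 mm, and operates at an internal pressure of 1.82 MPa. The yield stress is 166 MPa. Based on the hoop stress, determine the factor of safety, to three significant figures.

n = 4.20

σ_h = pD/(2t) = 1.82×1390/(2×32.0) = 39.53 MPa.
n = 166/39.53 = 4.200.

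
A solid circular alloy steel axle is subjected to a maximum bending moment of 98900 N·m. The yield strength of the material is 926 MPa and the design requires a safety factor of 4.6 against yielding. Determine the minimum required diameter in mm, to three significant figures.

d = 171 mm

σ_allow = 926/4.6 = 201.3 MPa.
For a solid circular section σ = 32M/(πd³), so d³ = 32M/(π σ_allow) = 32×9.8900×10^7/(π×201.3) = 5.004×10^6 mm³.
d = 171.0 mm.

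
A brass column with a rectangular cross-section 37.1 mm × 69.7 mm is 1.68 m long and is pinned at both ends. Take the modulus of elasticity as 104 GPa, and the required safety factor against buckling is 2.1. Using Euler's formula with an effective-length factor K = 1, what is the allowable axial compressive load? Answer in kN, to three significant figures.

Buckling occurs about the weak axis: I_min = h·b³/12 = 69.7×37.1³/12 = 296600 mm⁴ (b = 37.1 mm is the smaller dimension).
Effective length L_e = KL = 1×1.68 m = 1680 mm.
Euler critical load P_cr = π²EI/L_e² = π²×104000×296600/1680² = 107900 N.
P_allow = P_cr/n = 107900/2.1 = 51370 N.

P_allow = 51.4 kN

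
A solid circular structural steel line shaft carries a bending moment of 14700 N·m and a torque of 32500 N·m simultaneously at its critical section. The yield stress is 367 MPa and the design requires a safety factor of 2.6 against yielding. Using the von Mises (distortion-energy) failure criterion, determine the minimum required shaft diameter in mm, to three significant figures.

σ_allow = σ_y/n = 367/2.6 = 141.2 MPa.
For a solid shaft σ_b = 32M/(πd³) and τ = 16T/(πd³), so the von Mises stress is σ' = (16/πd³)·√(4M²+3T²).
√(4M²+3T²) = √(4×(1.470×10^7)² + 3×(3.250×10^7)²) = 6.351×10^7 N·mm.
d³ = 16×6.351×10^7/(π×141.2) = 2.291×10^6 mm³.
d = 131.8 mm.

d = 132 mm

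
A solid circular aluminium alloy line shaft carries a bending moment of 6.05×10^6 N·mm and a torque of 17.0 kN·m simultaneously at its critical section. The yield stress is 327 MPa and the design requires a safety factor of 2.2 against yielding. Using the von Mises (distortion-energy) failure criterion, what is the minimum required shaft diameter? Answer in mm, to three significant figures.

σ_allow = σ_y/n = 327/2.2 = 148.6 MPa.
For a solid shaft σ_b = 32M/(πd³) and τ = 16T/(πd³), so the von Mises stress is σ' = (16/πd³)·√(4M²+3T²).
√(4M²+3T²) = √(4×(6.050×10^6)² + 3×(1.700×10^7)²) = 3.183×10^7 N·mm.
d³ = 16×3.183×10^7/(π×148.6) = 1.091×10^6 mm³.
d = 102.9 mm.

d = 103 mm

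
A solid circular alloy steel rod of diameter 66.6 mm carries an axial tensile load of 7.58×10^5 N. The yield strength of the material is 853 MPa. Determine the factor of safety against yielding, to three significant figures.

A = πd²/4 = 3484 mm².
σ = F/A = 758000/3484 = 217.6 MPa.
n = 853/217.6 = 3.920.

n = 3.92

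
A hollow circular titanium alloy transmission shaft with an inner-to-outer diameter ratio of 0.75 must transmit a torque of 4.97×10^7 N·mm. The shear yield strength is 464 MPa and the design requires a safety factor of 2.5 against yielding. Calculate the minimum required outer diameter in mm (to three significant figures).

τ_allow = 464/2.5 = 185.6 MPa.
For a hollow shaft τ = 16T/[πd_o³(1−k⁴)] with k = 0.75, so 1−k⁴ = 0.6836.
d_o³ = 16T/[π τ_allow (1−k⁴)] = 16×4.9700×10^7/(π×185.6×0.6836) = 1.995×10^6 mm³.
d_o = 125.9 mm.

d_o = 126 mm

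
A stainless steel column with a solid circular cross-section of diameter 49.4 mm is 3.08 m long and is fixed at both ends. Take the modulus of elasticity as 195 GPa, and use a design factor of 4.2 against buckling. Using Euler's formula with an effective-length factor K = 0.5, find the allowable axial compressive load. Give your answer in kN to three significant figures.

P_allow = 56.5 kN

I = πd⁴/64 = π×49.4⁴/64 = 292300 mm⁴.
Effective length L_e = KL = 0.5×3.08 m = 1540 mm.
Euler critical load P_cr = π²EI/L_e² = π²×195000×292300/1540² = 237200 N.
P_allow = P_cr/n = 237200/4.2 = 56480 N.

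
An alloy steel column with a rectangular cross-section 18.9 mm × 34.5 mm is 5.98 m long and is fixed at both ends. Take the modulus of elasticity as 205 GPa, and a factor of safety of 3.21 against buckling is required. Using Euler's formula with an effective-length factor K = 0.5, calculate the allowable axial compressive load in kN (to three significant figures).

Buckling occurs about the weak axis: I_min = h·b³/12 = 34.5×18.9³/12 = 19410 mm⁴ (b = 18.9 mm is the smaller dimension).
Effective length L_e = KL = 0.5×5.98 m = 2990 mm.
Euler critical load P_cr = π²EI/L_e² = π²×205000×19410/2990² = 4393 N.
P_allow = P_cr/n = 4393/3.21 = 1368 N.

P_allow = 1.37 kN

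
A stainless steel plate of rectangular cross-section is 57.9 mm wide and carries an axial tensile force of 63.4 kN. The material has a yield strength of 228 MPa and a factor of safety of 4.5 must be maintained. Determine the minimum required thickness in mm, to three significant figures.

t = 21.6 mm

σ_allow = 228/4.5 = 50.67 MPa.
Required area A = F/σ_allow = 63400/50.67 = 1251 mm².
t = A/w = 1251/57.9 = 21.61 mm.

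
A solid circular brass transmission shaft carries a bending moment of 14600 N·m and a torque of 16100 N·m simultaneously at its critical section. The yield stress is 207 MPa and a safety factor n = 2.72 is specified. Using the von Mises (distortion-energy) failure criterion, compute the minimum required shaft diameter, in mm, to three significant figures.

d = 139 mm

σ_allow = σ_y/n = 207/2.72 = 76.10 MPa.
For a solid shaft σ_b = 32M/(πd³) and τ = 16T/(πd³), so the von Mises stress is σ' = (16/πd³)·√(4M²+3T²).
√(4M²+3T²) = √(4×(1.460×10^7)² + 3×(1.610×10^7)²) = 4.038×10^7 N·mm.
d³ = 16×4.038×10^7/(π×76.10) = 2.702×10^6 mm³.
d = 139.3 mm.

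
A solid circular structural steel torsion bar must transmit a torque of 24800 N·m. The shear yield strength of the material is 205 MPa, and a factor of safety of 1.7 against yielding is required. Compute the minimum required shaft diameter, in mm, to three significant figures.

Allowable shear stress τ_allow = 205/1.7 = 120.6 MPa.
For a solid shaft τ = 16T/(πd³), so d³ = 16T/(π τ_allow) = 16×2.4800×10^7/(π×120.6) = 1.047×10^6 mm³.
d = (1.047×10^6)^(1/3) = 101.6 mm.

d = 102 mm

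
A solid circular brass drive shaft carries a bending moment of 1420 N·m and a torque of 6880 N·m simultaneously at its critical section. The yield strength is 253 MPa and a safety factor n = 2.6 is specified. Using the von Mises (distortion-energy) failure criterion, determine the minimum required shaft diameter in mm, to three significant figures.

σ_allow = σ_y/n = 253/2.6 = 97.31 MPa.
For a solid shaft σ_b = 32M/(πd³) and τ = 16T/(πd³), so the von Mises stress is σ' = (16/πd³)·√(4M²+3T²).
√(4M²+3T²) = √(4×(1.420×10^6)² + 3×(6.880×10^6)²) = 1.225×10^7 N·mm.
d³ = 16×1.225×10^7/(π×97.31) = 641200 mm³.
d = 86.23 mm.

d = 86.2 mm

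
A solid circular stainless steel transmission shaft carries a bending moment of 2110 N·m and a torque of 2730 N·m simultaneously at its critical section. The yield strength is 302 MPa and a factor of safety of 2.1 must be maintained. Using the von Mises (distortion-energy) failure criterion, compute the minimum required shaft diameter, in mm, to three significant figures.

d = 60.8 mm

σ_allow = σ_y/n = 302/2.1 = 143.8 MPa.
For a solid shaft σ_b = 32M/(πd³) and τ = 16T/(πd³), so the von Mises stress is σ' = (16/πd³)·√(4M²+3T²).
√(4M²+3T²) = √(4×(2.110×10^6)² + 3×(2.730×10^6)²) = 6.338×10^6 N·mm.
d³ = 16×6.338×10^6/(π×143.8) = 224400 mm³.
d = 60.77 mm.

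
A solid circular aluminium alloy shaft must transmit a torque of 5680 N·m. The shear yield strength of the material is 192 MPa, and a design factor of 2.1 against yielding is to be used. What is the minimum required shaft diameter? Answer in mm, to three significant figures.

d = 68.1 mm

Allowable shear stress τ_allow = 192/2.1 = 91.43 MPa.
For a solid shaft τ = 16T/(πd³), so d³ = 16T/(π τ_allow) = 16×5680000/(π×91.43) = 316400 mm³.
d = (316400)^(1/3) = 68.14 mm.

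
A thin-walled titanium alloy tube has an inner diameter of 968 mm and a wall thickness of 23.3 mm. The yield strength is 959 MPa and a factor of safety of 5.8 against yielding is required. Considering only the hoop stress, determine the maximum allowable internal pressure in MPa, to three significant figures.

p_allow = 7.96 MPa

σ_allow = 959/5.8 = 165.3 MPa.
σ_h = pD/(2t) → p_allow = 2σ_allow t/D = 2×165.3×23.3/968 = 7.960 MPa.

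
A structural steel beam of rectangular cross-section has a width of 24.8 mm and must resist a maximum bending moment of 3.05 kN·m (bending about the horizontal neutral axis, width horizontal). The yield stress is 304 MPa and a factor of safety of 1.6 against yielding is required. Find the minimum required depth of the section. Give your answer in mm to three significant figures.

σ_allow = 304/1.6 = 190.0 MPa.
For a rectangular section σ = 6M/(bh²), so h² = 6M/(b σ_allow) = 6×3050000/(24.8×190.0) = 3884 mm².
h = 62.32 mm.

h = 62.3 mm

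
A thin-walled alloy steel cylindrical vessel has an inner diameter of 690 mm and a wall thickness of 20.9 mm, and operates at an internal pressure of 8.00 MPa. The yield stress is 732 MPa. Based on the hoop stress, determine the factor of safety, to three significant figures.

σ_h = pD/(2t) = 8.00×690/(2×20.9) = 132.1 MPa.
n = 732/132.1 = 5.543.

n = 5.54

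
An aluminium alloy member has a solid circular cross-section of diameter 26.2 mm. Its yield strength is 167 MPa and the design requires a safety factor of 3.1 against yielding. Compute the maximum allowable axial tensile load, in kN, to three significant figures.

σ_allow = 167/3.1 = 53.87 MPa.
A = πd²/4 = π×26.2²/4 = 539.1 mm².
F_allow = σ_allow × A = 53.87×539.1 = 29040 N.

F_allow = 29.0 kN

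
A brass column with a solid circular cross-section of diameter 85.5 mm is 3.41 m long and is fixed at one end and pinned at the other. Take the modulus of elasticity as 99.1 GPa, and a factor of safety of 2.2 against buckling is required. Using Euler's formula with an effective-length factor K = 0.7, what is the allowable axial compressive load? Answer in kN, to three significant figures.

P_allow = 205 kN

I = πd⁴/64 = π×85.5⁴/64 = 2.623×10^6 mm⁴.
Effective length L_e = KL = 0.7×3.41 m = 2387 mm.
Euler critical load P_cr = π²EI/L_e² = π²×99100×2.623×10^6/2387² = 450300 N.
P_allow = P_cr/n = 450300/2.2 = 204700 N.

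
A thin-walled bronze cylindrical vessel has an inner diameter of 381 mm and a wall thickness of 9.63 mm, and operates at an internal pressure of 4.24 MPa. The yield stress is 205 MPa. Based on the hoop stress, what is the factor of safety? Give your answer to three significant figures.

n = 2.44

σ_h = pD/(2t) = 4.24×381/(2×9.63) = 83.88 MPa.
n = 205/83.88 = 2.444.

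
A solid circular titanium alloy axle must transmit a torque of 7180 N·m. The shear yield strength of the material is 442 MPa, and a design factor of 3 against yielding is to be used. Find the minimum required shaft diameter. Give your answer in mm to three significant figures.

Allowable shear stress τ_allow = 442/3 = 147.3 MPa.
For a solid shaft τ = 16T/(πd³), so d³ = 16T/(π τ_allow) = 16×7180000/(π×147.3) = 248200 mm³.
d = (248200)^(1/3) = 62.84 mm.

d = 62.8 mm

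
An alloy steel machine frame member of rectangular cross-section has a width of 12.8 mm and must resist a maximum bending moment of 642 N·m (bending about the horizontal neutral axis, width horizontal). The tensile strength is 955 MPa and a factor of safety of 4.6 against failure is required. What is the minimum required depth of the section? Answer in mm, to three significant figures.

h = 38.1 mm

σ_allow = 955/4.6 = 207.6 MPa.
For a rectangular section σ = 6M/(bh²), so h² = 6M/(b σ_allow) = 6×642000/(12.8×207.6) = 1450 mm².
h = 38.07 mm.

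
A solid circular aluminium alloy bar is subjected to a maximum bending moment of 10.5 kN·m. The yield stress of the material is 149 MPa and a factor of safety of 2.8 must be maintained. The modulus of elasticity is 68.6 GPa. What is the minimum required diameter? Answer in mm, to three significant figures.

σ_allow = 149/2.8 = 53.21 MPa.
For a solid circular section σ = 32M/(πd³), so d³ = 32M/(π σ_allow) = 32×1.0500×10^7/(π×53.21) = 2.010×10^6 mm³.
d = 126.2 mm.

d = 126 mm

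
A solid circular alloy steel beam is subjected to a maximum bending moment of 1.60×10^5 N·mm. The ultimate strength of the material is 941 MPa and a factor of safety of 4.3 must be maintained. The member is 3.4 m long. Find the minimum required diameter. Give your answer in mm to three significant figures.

d = 19.5 mm

σ_allow = 941/4.3 = 218.8 MPa.
For a solid circular section σ = 32M/(πd³), so d³ = 32M/(π σ_allow) = 32×160000/(π×218.8) = 7447 mm³.
d = 19.53 mm.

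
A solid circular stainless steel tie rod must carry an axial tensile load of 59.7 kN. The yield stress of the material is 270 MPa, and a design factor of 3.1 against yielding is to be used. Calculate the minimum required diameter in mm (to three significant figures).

d = 29.5 mm

Allowable stress σ_allow = 270/3.1 = 87.10 MPa.
Required area A = F/σ_allow = 59700/87.10 = 685.4 mm².
A = πd²/4 → d = √(4A/π) = 29.54 mm.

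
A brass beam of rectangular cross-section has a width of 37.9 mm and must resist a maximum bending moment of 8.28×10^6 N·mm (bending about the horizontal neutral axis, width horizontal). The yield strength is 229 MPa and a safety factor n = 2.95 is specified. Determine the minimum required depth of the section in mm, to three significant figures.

h = 130 mm

σ_allow = 229/2.95 = 77.63 MPa.
For a rectangular section σ = 6M/(bh²), so h² = 6M/(b σ_allow) = 6×8280000/(37.9×77.63) = 16890 mm².
h = 129.9 mm.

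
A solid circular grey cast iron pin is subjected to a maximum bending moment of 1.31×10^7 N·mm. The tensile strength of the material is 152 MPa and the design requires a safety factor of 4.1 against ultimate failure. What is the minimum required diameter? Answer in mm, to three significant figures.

d = 153 mm

σ_allow = 152/4.1 = 37.07 MPa.
For a solid circular section σ = 32M/(πd³), so d³ = 32M/(π σ_allow) = 32×1.3100×10^7/(π×37.07) = 3.599×10^6 mm³.
d = 153.3 mm.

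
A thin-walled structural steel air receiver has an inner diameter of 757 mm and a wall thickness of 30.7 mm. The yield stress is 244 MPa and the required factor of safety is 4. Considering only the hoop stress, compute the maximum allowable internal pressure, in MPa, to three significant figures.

σ_allow = 244/4 = 61.00 MPa.
σ_h = pD/(2t) → p_allow = 2σ_allow t/D = 2×61.00×30.7/757 = 4.948 MPa.

p_allow = 4.95 MPa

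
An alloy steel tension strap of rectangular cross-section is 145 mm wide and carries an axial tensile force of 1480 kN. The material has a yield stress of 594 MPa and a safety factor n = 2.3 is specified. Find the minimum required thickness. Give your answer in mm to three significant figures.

σ_allow = 594/2.3 = 258.3 MPa.
Required area A = F/σ_allow = 1480000/258.3 = 5731 mm².
t = A/w = 5731/145 = 39.52 mm.

t = 39.5 mm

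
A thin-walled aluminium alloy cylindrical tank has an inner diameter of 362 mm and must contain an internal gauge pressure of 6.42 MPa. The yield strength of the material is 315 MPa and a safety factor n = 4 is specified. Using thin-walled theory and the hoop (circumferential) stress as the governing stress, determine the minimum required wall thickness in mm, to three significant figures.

σ_allow = 315/4 = 78.75 MPa.
Hoop stress σ_h = pD/(2t), so t = pD/(2σ_allow) = 6.42×362/(2×78.75) = 14.76 mm.

t = 14.8 mm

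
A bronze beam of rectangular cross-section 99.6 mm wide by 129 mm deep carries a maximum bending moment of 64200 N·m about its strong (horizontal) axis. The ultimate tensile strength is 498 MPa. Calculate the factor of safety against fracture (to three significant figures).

Section modulus S = bh²/6 = 99.6×129²/6 = 276200 mm³.
σ = M/S = 6.4200×10^7/276200 = 232.4 MPa.
n = 498/232.4 = 2.143.

n = 2.14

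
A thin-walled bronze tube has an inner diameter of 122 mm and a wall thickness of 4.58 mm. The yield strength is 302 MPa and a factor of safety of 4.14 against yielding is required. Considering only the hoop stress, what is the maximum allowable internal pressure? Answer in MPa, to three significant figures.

p_allow = 5.48 MPa

σ_allow = 302/4.14 = 72.95 MPa.
σ_h = pD/(2t) → p_allow = 2σ_allow t/D = 2×72.95×4.58/122 = 5.477 MPa.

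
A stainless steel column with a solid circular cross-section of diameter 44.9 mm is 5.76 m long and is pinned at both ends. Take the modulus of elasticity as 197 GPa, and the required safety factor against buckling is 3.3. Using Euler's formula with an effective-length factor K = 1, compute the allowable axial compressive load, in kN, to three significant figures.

I = πd⁴/64 = π×44.9⁴/64 = 199500 mm⁴.
Effective length L_e = KL = 1×5.76 m = 5760 mm.
Euler critical load P_cr = π²EI/L_e² = π²×197000×199500/5760² = 11690 N.
P_allow = P_cr/n = 11690/3.3 = 3543 N.

P_allow = 3.54 kN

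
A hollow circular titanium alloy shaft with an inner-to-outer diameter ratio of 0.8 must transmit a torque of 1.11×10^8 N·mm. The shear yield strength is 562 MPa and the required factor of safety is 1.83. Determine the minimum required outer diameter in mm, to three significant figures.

τ_allow = 562/1.83 = 307.1 MPa.
For a hollow shaft τ = 16T/[πd_o³(1−k⁴)] with k = 0.8, so 1−k⁴ = 0.5904.
d_o³ = 16T/[π τ_allow (1−k⁴)] = 16×1.1100×10^8/(π×307.1×0.5904) = 3.118×10^6 mm³.
d_o = 146.1 mm.

d_o = 146 mm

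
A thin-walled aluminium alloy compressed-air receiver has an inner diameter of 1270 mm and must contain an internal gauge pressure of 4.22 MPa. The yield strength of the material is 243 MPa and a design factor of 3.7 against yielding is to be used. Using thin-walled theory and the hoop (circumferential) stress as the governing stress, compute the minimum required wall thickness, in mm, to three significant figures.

t = 40.8 mm

σ_allow = 243/3.7 = 65.68 MPa.
Hoop stress σ_h = pD/(2t), so t = pD/(2σ_allow) = 4.22×1270/(2×65.68) = 40.80 mm.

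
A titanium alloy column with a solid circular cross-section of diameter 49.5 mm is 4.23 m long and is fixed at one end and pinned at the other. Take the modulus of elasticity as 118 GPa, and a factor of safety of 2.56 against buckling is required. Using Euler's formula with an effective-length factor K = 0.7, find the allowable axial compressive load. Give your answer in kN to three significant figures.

I = πd⁴/64 = π×49.5⁴/64 = 294700 mm⁴.
Effective length L_e = KL = 0.7×4.23 m = 2961 mm.
Euler critical load P_cr = π²EI/L_e² = π²×118000×294700/2961² = 39150 N.
P_allow = P_cr/n = 39150/2.56 = 15290 N.

P_allow = 15.3 kN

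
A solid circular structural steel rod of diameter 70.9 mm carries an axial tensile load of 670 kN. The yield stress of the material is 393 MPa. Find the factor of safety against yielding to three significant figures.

A = πd²/4 = 3948 mm².
σ = F/A = 670000/3948 = 169.7 MPa.
n = 393/169.7 = 2.316.

n = 2.32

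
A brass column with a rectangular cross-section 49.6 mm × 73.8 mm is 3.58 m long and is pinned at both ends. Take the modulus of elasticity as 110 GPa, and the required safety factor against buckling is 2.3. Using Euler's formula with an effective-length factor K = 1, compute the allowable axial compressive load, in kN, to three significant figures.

Buckling occurs about the weak axis: I_min = h·b³/12 = 73.8×49.6³/12 = 750400 mm⁴ (b = 49.6 mm is the smaller dimension).
Effective length L_e = KL = 1×3.58 m = 3580 mm.
Euler critical load P_cr = π²EI/L_e² = π²×110000×750400/3580² = 63570 N.
P_allow = P_cr/n = 63570/2.3 = 27640 N.

P_allow = 27.6 kN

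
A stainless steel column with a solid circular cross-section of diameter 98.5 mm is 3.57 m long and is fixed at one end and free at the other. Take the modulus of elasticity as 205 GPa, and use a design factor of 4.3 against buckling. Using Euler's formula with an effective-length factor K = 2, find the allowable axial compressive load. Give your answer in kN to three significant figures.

P_allow = 42.6 kN

I = πd⁴/64 = π×98.5⁴/64 = 4.621×10^6 mm⁴.
Effective length L_e = KL = 2×3.57 m = 7140 mm.
Euler critical load P_cr = π²EI/L_e² = π²×205000×4.621×10^6/7140² = 183400 N.
P_allow = P_cr/n = 183400/4.3 = 42650 N.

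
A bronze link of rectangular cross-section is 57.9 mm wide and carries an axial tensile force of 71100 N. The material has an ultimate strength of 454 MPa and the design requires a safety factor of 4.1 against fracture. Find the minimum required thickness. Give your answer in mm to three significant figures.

σ_allow = 454/4.1 = 110.7 MPa.
Required area A = F/σ_allow = 71100/110.7 = 642.1 mm².
t = A/w = 642.1/57.9 = 11.09 mm.

t = 11.1 mm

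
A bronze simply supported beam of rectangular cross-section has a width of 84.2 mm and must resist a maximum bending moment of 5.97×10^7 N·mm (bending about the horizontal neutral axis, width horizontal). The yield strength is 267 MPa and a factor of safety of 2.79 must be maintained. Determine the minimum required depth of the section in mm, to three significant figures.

σ_allow = 267/2.79 = 95.70 MPa.
For a rectangular section σ = 6M/(bh²), so h² = 6M/(b σ_allow) = 6×5.9700×10^7/(84.2×95.70) = 44450 mm².
h = 210.8 mm.

h = 211 mm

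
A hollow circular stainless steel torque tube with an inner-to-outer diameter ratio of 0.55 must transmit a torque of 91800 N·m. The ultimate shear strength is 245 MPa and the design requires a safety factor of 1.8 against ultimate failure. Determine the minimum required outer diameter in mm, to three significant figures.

τ_allow = 245/1.8 = 136.1 MPa.
For a hollow shaft τ = 16T/[πd_o³(1−k⁴)] with k = 0.55, so 1−k⁴ = 0.9085.
d_o³ = 16T/[π τ_allow (1−k⁴)] = 16×9.1800×10^7/(π×136.1×0.9085) = 3.781×10^6 mm³.
d_o = 155.8 mm.

d_o = 156 mm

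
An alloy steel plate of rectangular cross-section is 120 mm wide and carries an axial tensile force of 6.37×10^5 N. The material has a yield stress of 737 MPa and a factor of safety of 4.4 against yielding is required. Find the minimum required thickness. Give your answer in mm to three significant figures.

σ_allow = 737/4.4 = 167.5 MPa.
Required area A = F/σ_allow = 637000/167.5 = 3803 mm².
t = A/w = 3803/120 = 31.69 mm.

t = 31.7 mm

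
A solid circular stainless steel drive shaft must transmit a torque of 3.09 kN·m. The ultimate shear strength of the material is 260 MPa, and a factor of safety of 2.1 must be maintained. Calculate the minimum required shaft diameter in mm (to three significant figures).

Allowable shear stress τ_allow = 260/2.1 = 123.8 MPa.
For a solid shaft τ = 16T/(πd³), so d³ = 16T/(π τ_allow) = 16×3090000/(π×123.8) = 127100 mm³.
d = (127100)^(1/3) = 50.28 mm.

d = 50.3 mm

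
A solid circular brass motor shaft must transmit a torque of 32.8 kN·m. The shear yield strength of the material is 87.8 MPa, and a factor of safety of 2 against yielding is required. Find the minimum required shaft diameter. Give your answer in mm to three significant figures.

d = 156 mm

Allowable shear stress τ_allow = 87.8/2 = 43.90 MPa.
For a solid shaft τ = 16T/(πd³), so d³ = 16T/(π τ_allow) = 16×3.2800×10^7/(π×43.90) = 3.805×10^6 mm³.
d = (3.805×10^6)^(1/3) = 156.1 mm.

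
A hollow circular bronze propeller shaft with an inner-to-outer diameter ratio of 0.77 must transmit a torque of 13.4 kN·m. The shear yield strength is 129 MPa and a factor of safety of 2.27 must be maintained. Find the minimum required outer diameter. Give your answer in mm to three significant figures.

τ_allow = 129/2.27 = 56.83 MPa.
For a hollow shaft τ = 16T/[πd_o³(1−k⁴)] with k = 0.77, so 1−k⁴ = 0.6485.
d_o³ = 16T/[π τ_allow (1−k⁴)] = 16×1.3400×10^7/(π×56.83×0.6485) = 1.852×10^6 mm³.
d_o = 122.8 mm.

d_o = 123 mm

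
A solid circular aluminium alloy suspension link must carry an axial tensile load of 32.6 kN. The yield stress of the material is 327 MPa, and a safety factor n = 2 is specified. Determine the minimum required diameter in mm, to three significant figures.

Allowable stress σ_allow = 327/2 = 163.5 MPa.
Required area A = F/σ_allow = 32600/163.5 = 199.4 mm².
A = πd²/4 → d = √(4A/π) = 15.93 mm.

d = 15.9 mm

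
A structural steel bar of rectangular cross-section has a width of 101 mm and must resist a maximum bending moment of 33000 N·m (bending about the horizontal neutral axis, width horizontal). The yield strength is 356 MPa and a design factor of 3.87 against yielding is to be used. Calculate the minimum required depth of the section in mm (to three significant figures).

h = 146 mm

σ_allow = 356/3.87 = 91.99 MPa.
For a rectangular section σ = 6M/(bh²), so h² = 6M/(b σ_allow) = 6×3.3000×10^7/(101×91.99) = 21310 mm².
h = 146.0 mm.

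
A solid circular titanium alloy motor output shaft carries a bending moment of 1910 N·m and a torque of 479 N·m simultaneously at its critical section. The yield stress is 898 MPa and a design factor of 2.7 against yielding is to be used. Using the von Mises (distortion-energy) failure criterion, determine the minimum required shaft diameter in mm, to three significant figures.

σ_allow = σ_y/n = 898/2.7 = 332.6 MPa.
For a solid shaft σ_b = 32M/(πd³) and τ = 16T/(πd³), so the von Mises stress is σ' = (16/πd³)·√(4M²+3T²).
√(4M²+3T²) = √(4×(1.910×10^6)² + 3×(479000)²) = 3.909×10^6 N·mm.
d³ = 16×3.909×10^6/(π×332.6) = 59860 mm³.
d = 39.12 mm.

d = 39.1 mm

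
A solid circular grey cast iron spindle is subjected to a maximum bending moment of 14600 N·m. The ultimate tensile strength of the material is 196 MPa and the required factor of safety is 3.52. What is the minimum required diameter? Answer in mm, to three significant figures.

d = 139 mm

σ_allow = 196/3.52 = 55.68 MPa.
For a solid circular section σ = 32M/(πd³), so d³ = 32M/(π σ_allow) = 32×1.4600×10^7/(π×55.68) = 2.671×10^6 mm³.
d = 138.7 mm.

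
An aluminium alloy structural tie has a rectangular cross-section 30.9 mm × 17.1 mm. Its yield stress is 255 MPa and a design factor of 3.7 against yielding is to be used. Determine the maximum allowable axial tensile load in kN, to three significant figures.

σ_allow = 255/3.7 = 68.92 MPa.
A = 30.9×17.1 = 528.4 mm².
F_allow = σ_allow × A = 68.92×528.4 = 36420 N.

F_allow = 36.4 kN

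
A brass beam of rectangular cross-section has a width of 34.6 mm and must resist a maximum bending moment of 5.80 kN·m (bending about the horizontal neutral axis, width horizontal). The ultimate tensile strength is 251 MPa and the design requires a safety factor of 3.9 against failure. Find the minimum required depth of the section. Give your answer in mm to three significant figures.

h = 125 mm

σ_allow = 251/3.9 = 64.36 MPa.
For a rectangular section σ = 6M/(bh²), so h² = 6M/(b σ_allow) = 6×5800000/(34.6×64.36) = 15630 mm².
h = 125.0 mm.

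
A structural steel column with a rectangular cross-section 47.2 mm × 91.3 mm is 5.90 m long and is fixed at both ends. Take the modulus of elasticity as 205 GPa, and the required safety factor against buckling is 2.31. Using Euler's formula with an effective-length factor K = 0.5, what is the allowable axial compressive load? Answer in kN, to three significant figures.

Buckling occurs about the weak axis: I_min = h·b³/12 = 91.3×47.2³/12 = 800000 mm⁴ (b = 47.2 mm is the smaller dimension).
Effective length L_e = KL = 0.5×5.90 m = 2950 mm.
Euler critical load P_cr = π²EI/L_e² = π²×205000×800000/2950² = 186000 N.
P_allow = P_cr/n = 186000/2.31 = 80520 N.

P_allow = 80.5 kN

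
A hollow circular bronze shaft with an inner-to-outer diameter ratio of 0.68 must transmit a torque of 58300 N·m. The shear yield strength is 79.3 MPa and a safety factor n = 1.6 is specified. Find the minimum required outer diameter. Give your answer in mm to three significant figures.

d_o = 197 mm

τ_allow = 79.3/1.6 = 49.56 MPa.
For a hollow shaft τ = 16T/[πd_o³(1−k⁴)] with k = 0.68, so 1−k⁴ = 0.7862.
d_o³ = 16T/[π τ_allow (1−k⁴)] = 16×5.8300×10^7/(π×49.56×0.7862) = 7.620×10^6 mm³.
d_o = 196.8 mm.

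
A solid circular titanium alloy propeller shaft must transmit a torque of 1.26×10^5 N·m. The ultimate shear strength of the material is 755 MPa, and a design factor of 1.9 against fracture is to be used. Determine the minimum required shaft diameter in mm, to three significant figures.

d = 117 mm

Allowable shear stress τ_allow = 755/1.9 = 397.4 MPa.
For a solid shaft τ = 16T/(πd³), so d³ = 16T/(π τ_allow) = 16×1.2600×10^8/(π×397.4) = 1.615×10^6 mm³.
d = (1.615×10^6)^(1/3) = 117.3 mm.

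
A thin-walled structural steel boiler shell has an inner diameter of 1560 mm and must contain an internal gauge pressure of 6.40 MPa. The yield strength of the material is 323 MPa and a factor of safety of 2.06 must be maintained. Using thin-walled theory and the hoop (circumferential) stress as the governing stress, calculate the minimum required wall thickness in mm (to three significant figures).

t = 31.8 mm

σ_allow = 323/2.06 = 156.8 MPa.
Hoop stress σ_h = pD/(2t), so t = pD/(2σ_allow) = 6.40×1560/(2×156.8) = 31.84 mm.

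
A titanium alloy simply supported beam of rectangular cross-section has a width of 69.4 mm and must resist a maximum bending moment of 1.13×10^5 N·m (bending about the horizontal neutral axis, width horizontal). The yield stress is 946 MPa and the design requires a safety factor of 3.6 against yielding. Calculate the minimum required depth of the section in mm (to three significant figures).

σ_allow = 946/3.6 = 262.8 MPa.
For a rectangular section σ = 6M/(bh²), so h² = 6M/(b σ_allow) = 6×1.1300×10^8/(69.4×262.8) = 37180 mm².
h = 192.8 mm.

h = 193 mm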